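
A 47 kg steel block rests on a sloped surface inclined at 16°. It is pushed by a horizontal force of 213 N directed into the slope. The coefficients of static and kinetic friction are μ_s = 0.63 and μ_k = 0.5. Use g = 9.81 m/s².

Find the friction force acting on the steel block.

The horizontal push has a component P sin θ into the surface, so N = m g cos θ + P sin θ = 443.2 + 58.71 = 501.9 N.
Along the incline, the net driving force (taking up-slope positive) is P cos θ − m g sin θ = 204.7 − 127.1 = 77.66 N, so equilibrium requires friction f = -77.66 N (down-slope).
The limit of static friction is μ_s N = 316.2 N.
|f_req| = 77.66 ≤ 316.2 N → the steel block is in equilibrium; friction equals the required value.

f ≈ 77.7 N (down the incline)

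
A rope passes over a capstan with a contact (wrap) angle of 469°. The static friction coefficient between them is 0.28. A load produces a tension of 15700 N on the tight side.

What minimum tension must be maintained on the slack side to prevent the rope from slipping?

T_min ≈ 1590 N

Capstan equation at impending slip: T_tight/T_slack = e^{μβ}.
β = 469° = 8.186 rad; e^{μβ} = e^{0.28×8.186} = 9.894.
T_slack = T_tight / e^{μβ} = 15700 / 9.894 = 1590 N.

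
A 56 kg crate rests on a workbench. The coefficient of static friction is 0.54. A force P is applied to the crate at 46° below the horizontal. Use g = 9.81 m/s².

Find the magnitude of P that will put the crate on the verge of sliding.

P ≈ 969 N

N = m g + P sin α (the push presses the crate into the workbench).
At impending slip, P cos α = μ_s N = μ_s (m g + P sin α).
Solving: P (cos α − μ_s sin α) = μ_s m g → P = 0.54×549/(cos 46° − 0.54 sin 46°) = 297/0.3062 = 969 N.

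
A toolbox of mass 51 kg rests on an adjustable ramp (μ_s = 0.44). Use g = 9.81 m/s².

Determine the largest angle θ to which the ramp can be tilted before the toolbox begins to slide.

At the slip threshold, m g sin θ = μ_s · m g cos θ, so tan θ = μ_s.
θ_max = arctan(0.44) = 23.7°.

θ_max ≈ 23.7°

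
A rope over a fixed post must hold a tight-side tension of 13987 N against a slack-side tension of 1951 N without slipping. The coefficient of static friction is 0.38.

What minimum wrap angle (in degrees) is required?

β_min ≈ 297°

T₂/T₁ = e^{μβ} → β = ln(T₂/T₁)/μ.
β = ln(13987/1951)/0.38 = 1.97/0.38 = 5.184 rad.
In degrees: β = 5.184 × 180/π = 297°.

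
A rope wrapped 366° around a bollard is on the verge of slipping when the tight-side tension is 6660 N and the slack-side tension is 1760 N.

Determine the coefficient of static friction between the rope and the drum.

T₂/T₁ = e^{μβ} → μ = ln(T₂/T₁)/β.
β = 366° = 6.388 rad.
μ = ln(6660/1760)/6.388 = ln(3.784)/6.388 = 0.208.

μ ≈ 0.208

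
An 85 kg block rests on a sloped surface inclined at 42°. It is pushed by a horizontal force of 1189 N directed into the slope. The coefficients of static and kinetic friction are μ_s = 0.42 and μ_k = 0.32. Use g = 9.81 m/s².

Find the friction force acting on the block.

The horizontal push has a component P sin θ into the surface, so N = m g cos θ + P sin θ = 619.7 + 795.6 = 1415 N.
Parallel to the incline: P cos θ − m g sin θ = 883.6 − 558 = 325.6 N; the friction needed to balance this is 325.6 N acting down the slope.
The limit of static friction is μ_s N = 594.4 N.
Since 325.6 N is within the 594.4 N limit, the block stays put and friction is exactly 326 N.

f ≈ 326 N (down the incline)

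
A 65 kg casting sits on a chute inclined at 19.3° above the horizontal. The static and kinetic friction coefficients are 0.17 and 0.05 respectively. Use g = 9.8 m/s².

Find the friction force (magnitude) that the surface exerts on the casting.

f ≈ 30.1 N (up the incline)

Normal force: N = m g cos θ = 65 × 9.8 × cos 19.3° = 601.2 N.
For equilibrium along the incline, friction must balance the weight component: f = m g sin θ = 210.5 N up the slope.
Maximum static friction available: μ_s N = 0.17 × 601.2 = 102.2 N.
|210.5| exceeds 102.2 N, so the casting slips down-slope; friction is kinetic, f = μ_k N = 0.05×601.2 = 30.1 N.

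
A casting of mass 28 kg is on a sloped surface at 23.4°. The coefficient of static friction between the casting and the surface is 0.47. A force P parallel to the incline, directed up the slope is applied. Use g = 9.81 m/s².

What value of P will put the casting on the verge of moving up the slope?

At impending motion up the slope, friction acts down-slope at its limit: f = μ_s N.
P is parallel to the surface, so N = m g cos θ = 252 N.
Along the incline: P = m g sin θ + μ_s N = 109 + 0.47×252 = 228 N.

P ≈ 228 N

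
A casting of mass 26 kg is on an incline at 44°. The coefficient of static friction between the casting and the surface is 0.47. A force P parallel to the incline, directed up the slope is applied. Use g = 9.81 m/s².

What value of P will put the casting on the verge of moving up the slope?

P ≈ 263 N

At impending motion up the slope, friction acts down-slope at its limit: f = μ_s N.
P is parallel to the surface, so N = m g cos θ = 183 N.
Along the incline: P = m g sin θ + μ_s N = 177 + 0.47×183 = 263 N.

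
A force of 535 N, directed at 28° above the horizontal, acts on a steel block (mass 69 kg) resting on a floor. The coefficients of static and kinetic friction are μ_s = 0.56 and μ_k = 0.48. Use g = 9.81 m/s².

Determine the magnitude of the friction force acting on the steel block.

Vertical equilibrium gives N = m g − P sin α = 425.7 N.
For equilibrium, f = P cos α = 535×cos 28° = 472.4 N.
The static-friction limit is μ_s N = 238.4 N.
The required friction exceeds μ_s N, so the steel block moves and f = μ_k N = 204 N.

f ≈ 204 N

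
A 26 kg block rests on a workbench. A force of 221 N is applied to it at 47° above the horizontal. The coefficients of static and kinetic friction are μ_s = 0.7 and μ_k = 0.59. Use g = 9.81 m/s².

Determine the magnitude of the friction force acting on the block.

f ≈ 55.1 N

N = m g − P sin α = 255.1 − 221×sin 47° = 93.43 N.
The horizontal driving force is P cos α = 150.7 N, so equilibrium needs friction f = 150.7 N.
μ_s N = 0.7 × 93.43 = 65.4 N.
150.7 > 65.4 N → the block slides; f = μ_k N = 0.59×93.43 = 55.1 N.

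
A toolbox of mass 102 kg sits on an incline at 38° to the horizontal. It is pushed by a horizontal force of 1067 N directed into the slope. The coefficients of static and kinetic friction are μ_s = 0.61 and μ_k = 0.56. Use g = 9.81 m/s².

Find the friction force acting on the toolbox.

f ≈ 225 N (down the incline)

Normal direction: N = m g cos θ + P sin θ = 1445 N.
Parallel to the incline: P cos θ − m g sin θ = 840.8 − 616 = 224.8 N; the friction needed to balance this is 224.8 N acting down the slope.
The limit of static friction is μ_s N = 881.7 N.
Since 224.8 N is within the 881.7 N limit, the toolbox stays put and friction is exactly 225 N.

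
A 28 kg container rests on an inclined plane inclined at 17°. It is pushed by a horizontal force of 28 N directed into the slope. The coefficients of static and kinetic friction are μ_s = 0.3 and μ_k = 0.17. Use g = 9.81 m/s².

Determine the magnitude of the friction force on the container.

Resolve perpendicular to the incline: N = m g cos θ + P sin θ = 28×9.81×cos 17° + 28×sin 17° = 270.9 N.
Along the incline, the net driving force (taking up-slope positive) is P cos θ − m g sin θ = 26.78 − 80.31 = -53.53 N, so equilibrium requires friction f = 53.53 N (up-slope).
Maximum static friction: μ_s N = 0.3 × 270.9 = 81.26 N.
Since 53.53 N is within the 81.26 N limit, the container stays put and friction is exactly 53.5 N.

f ≈ 53.5 N (up the incline)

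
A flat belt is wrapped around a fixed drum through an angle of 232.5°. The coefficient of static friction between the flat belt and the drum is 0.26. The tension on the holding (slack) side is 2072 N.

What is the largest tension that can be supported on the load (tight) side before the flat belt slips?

At impending slip the capstan equation gives T₂/T₁ = e^{μβ} with β in radians.
β = 232.5° × π/180 = 4.058 rad.
e^{μβ} = e^{0.26×4.058} = 2.872.
T₂ = T₁ · e^{μβ} = 2072 × 2.872 = 5950 N.

T_max ≈ 5950 N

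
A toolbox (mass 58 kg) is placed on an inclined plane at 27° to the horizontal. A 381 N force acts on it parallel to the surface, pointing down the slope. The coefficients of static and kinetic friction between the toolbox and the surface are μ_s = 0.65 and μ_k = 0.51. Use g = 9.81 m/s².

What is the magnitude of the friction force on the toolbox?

f ≈ 259 N (up the incline)

Perpendicular to the surface, N = m g cos θ = 58·9.81·cos 27° = 507 N.
Parallel to the incline, ΣF = 0 gives f = m g sin θ + P = 258.3 + 381 = 639.3 N (up-slope positive).
Maximum static friction available: μ_s N = 0.65 × 507 = 329.5 N.
|639.3| exceeds 329.5 N, so the toolbox slips down-slope; friction is kinetic, f = μ_k N = 0.51×507 = 259 N.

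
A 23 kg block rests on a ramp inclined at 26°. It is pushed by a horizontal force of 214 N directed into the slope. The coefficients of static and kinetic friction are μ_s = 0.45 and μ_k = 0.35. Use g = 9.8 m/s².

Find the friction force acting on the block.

Normal direction: N = m g cos θ + P sin θ = 296.4 N.
Parallel to the incline: P cos θ − m g sin θ = 192.3 − 98.81 = 93.53 N; the friction needed to balance this is 93.53 N acting down the slope.
Maximum static friction: μ_s N = 0.45 × 296.4 = 133.4 N.
|f_req| = 93.53 ≤ 133.4 N → the block is in equilibrium; friction equals the required value.

f ≈ 93.5 N (down the incline)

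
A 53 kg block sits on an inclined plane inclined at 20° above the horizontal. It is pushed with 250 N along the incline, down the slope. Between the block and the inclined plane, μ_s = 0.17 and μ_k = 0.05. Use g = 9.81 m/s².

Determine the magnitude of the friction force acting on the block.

Normal force: N = m g cos θ = 53 × 9.81 × cos 20° = 488.6 N.
Parallel to the incline, ΣF = 0 gives f = m g sin θ + P = 177.8 + 250 = 427.8 N (up-slope positive).
Maximum static friction available: μ_s N = 0.17 × 488.6 = 83.06 N.
|427.8| exceeds 83.06 N, so the block slips down-slope; friction is kinetic, f = μ_k N = 0.05×488.6 = 24.4 N.

f ≈ 24.4 N (up the incline)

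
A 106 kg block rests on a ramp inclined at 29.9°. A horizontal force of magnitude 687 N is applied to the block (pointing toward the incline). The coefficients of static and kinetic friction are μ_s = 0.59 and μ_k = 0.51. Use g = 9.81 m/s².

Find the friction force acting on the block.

f ≈ 77.2 N (down the incline)

The horizontal push has a component P sin θ into the surface, so N = m g cos θ + P sin θ = 901.5 + 342.5 = 1244 N.
Along the incline, the net driving force (taking up-slope positive) is P cos θ − m g sin θ = 595.6 − 518.4 = 77.2 N, so equilibrium requires friction f = -77.2 N (down-slope).
Maximum static friction: μ_s N = 0.59 × 1244 = 733.9 N.
Since 77.2 N is within the 733.9 N limit, the block stays put and friction is exactly 77.2 N.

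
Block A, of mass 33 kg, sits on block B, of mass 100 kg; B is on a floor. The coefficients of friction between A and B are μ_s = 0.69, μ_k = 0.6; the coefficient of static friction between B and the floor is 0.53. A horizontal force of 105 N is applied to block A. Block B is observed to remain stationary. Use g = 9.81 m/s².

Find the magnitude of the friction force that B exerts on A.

f ≈ 105 N

The normal force B exerts on A is simply A's weight, N₁ = 323.7 N.
Maximum static friction on A from B: μ_s N₁ = 0.69×323.7 = 223.4 N.
P = 105 N is within that limit, so A and B move together (both at rest); the A–B friction is simply f₁ = P = 105 N.
B experiences an equal 105 N forward from A (third law). B is in equilibrium, so the floor supplies f₂ = 105 N of static friction (limit μ_s(m_A+m_B)g = 691.5 N, not exceeded).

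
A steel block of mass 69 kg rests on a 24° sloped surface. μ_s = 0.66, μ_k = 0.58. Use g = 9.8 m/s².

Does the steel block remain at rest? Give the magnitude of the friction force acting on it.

N = m g cos θ = 618 N.
Down-slope weight component: m g sin θ = 275 N.
μ_s N = 408 N.
275 ≤ 408 N, so it stays put; friction = 275 N.

f ≈ 275 N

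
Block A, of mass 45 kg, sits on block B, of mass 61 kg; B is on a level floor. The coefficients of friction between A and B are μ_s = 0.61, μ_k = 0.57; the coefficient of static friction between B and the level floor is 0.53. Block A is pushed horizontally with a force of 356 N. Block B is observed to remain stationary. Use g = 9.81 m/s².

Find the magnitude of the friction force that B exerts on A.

f ≈ 252 N

Normal force at the A–B interface: N₁ = m_A g = 441.5 N.
Maximum static friction on A from B: μ_s N₁ = 0.61×441.5 = 269.3 N.
Since P = 356 N > 269.3 N, A slides on B; the A–B friction is kinetic: f₁ = μ_k N₁ = 0.57×441.5 = 252 N.
By Newton's third law B feels 252 N forward from A. With B stationary, the floor's static friction on B balances it: f₂ = 252 N (well within μ_s(m_A+m_B)g = 551.1 N).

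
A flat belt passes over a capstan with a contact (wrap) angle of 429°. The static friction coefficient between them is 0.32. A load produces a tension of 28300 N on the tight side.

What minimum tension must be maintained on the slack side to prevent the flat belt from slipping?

Capstan equation at impending slip: T_tight/T_slack = e^{μβ}.
β = 429° = 7.487 rad; e^{μβ} = e^{0.32×7.487} = 10.98.
T_slack = T_tight / e^{μβ} = 28300 / 10.98 = 2580 N.

T_min ≈ 2580 N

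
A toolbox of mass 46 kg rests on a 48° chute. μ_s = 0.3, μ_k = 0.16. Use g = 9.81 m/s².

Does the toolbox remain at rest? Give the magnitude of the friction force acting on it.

N = m g cos θ = 302 N.
Down-slope weight component: m g sin θ = 335 N.
μ_s N = 90.6 N.
335 > 90.6 N, so it slides; kinetic friction f = μ_k N = 0.16×302 = 48.3 N.

f ≈ 48.3 N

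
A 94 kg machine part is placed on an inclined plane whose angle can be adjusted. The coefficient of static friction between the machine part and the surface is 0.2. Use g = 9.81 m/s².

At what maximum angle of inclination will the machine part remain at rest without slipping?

θ_max ≈ 11.3°

At the slip threshold, m g sin θ = μ_s · m g cos θ, so tan θ = μ_s.
θ_max = arctan(0.2) = 11.3°.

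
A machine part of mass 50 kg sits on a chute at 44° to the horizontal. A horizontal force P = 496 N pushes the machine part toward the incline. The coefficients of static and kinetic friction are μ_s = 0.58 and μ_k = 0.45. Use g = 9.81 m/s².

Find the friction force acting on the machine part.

f ≈ 16.1 N (down the incline)

Normal direction: N = m g cos θ + P sin θ = 697.4 N.
Along the incline, the net driving force (taking up-slope positive) is P cos θ − m g sin θ = 356.8 − 340.7 = 16.06 N, so equilibrium requires friction f = -16.06 N (down-slope).
Maximum static friction: μ_s N = 0.58 × 697.4 = 404.5 N.
Since 16.06 N is within the 404.5 N limit, the machine part stays put and friction is exactly 16.1 N.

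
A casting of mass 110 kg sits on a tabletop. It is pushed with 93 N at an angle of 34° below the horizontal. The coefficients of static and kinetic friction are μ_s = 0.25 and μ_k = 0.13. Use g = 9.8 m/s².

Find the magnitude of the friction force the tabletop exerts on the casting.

N = m g + P sin α = 1078 + 93×sin 34° = 1130 N.
For equilibrium, f = P cos α = 93×cos 34° = 77.1 N.
The static-friction limit is μ_s N = 282.5 N.
Since 77.1 N does not exceed the limit, the casting stays at rest and f = 77.1 N.

f ≈ 77.1 N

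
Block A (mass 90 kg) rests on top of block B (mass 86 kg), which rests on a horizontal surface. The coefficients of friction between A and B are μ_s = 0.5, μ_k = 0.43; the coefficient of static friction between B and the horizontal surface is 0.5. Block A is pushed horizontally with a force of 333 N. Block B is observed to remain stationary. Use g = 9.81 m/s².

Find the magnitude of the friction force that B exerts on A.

Normal force at the A–B interface: N₁ = m_A g = 882.9 N.
So the A–B interface can sustain at most μ_s N₁ = 441.5 N of static friction.
P = 333 N is within that limit, so A and B move together (both at rest); the A–B friction is simply f₁ = P = 333 N.
B experiences an equal 333 N forward from A (third law). B is in equilibrium, so the floor supplies f₂ = 333 N of static friction (limit μ_s(m_A+m_B)g = 863.3 N, not exceeded).

f ≈ 333 N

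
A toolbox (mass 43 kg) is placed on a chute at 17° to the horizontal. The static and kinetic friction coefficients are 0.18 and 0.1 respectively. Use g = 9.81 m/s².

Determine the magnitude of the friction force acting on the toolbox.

f ≈ 40.3 N (up the incline)

Perpendicular to the surface, N = m g cos θ = 43·9.81·cos 17° = 403.4 N.
For equilibrium along the incline, friction must balance the weight component: f = m g sin θ = 123.3 N up the slope.
Maximum static friction available: μ_s N = 0.18 × 403.4 = 72.61 N.
|123.3| exceeds 72.61 N, so the toolbox slips down-slope; friction is kinetic, f = μ_k N = 0.1×403.4 = 40.3 N.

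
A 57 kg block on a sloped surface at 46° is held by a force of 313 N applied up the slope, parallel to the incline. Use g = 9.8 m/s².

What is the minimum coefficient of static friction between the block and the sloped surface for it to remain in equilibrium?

μ_s,min ≈ 0.229

N = m g cos θ = 388 N.
Friction must make up the shortfall along the incline: f = m g sin θ − P = 401.8 − 313 = 88.82 N.
At the threshold f = μ_s N, so μ_s,min = 88.82/388 = 0.229.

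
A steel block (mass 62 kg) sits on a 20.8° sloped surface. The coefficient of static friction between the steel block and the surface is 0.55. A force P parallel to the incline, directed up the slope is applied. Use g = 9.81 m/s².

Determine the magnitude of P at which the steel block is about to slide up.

P ≈ 529 N

At impending motion up the slope, friction acts down-slope at its limit: f = μ_s N.
P is parallel to the surface, so N = m g cos θ = 569 N.
Along the incline: P = m g sin θ + μ_s N = 216 + 0.55×569 = 529 N.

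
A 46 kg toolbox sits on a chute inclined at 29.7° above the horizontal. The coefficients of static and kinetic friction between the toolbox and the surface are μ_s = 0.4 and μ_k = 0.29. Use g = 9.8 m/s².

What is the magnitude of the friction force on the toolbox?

f ≈ 114 N (up the incline)

Normal force: N = m g cos θ = 46 × 9.8 × cos 29.7° = 391.6 N.
Along the slope the weight component is m g sin θ = 223.4 N; friction must supply exactly this, acting up-slope.
Maximum static friction available: μ_s N = 0.4 × 391.6 = 156.6 N.
Since |223.4| > 156.6 N, static friction cannot hold it; the toolbox slides down the incline and kinetic friction applies: f = μ_k N = 0.29 × 391.6 = 114 N.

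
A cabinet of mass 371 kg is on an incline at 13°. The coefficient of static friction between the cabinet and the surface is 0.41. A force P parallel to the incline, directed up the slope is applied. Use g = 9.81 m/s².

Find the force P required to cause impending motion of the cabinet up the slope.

P ≈ 2270 N

At impending motion up the slope, friction acts down-slope at its limit: f = μ_s N.
P is parallel to the surface, so N = m g cos θ = 3550 N.
Along the incline: P = m g sin θ + μ_s N = 819 + 0.41×3550 = 2270 N.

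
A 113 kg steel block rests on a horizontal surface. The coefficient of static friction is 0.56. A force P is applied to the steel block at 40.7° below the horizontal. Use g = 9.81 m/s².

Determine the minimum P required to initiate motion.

P ≈ 1580 N

N = m g + P sin α (the push presses the steel block into the horizontal surface).
At impending slip, P cos α = μ_s N = μ_s (m g + P sin α).
Solving: P (cos α − μ_s sin α) = μ_s m g → P = 0.56×1110/(cos 40.7° − 0.56 sin 40.7°) = 621/0.393 = 1580 N.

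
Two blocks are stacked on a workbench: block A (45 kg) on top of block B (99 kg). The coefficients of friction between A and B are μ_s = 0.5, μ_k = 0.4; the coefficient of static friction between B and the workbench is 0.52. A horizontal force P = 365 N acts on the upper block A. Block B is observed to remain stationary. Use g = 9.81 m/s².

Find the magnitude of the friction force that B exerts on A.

Normal force at the A–B interface: N₁ = m_A g = 441.5 N.
Maximum static friction on A from B: μ_s N₁ = 0.5×441.5 = 220.7 N.
Since P = 365 N > 220.7 N, A slides on B; the A–B friction is kinetic: f₁ = μ_k N₁ = 0.4×441.5 = 177 N.
By Newton's third law B feels 177 N forward from A. With B stationary, the floor's static friction on B balances it: f₂ = 177 N (well within μ_s(m_A+m_B)g = 734.6 N).

f ≈ 177 N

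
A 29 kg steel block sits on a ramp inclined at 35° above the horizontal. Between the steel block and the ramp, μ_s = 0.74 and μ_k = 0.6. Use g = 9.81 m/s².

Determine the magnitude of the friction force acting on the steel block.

f ≈ 163 N (up the incline)

Perpendicular to the surface, N = m g cos θ = 29·9.81·cos 35° = 233 N.
For equilibrium along the incline, friction must balance the weight component: f = m g sin θ = 163.2 N up the slope.
The static-friction ceiling is μ_s N = 0.74 × 233 = 172.5 N.
Since |163.2| ≤ 172.5 N, the steel block remains in static equilibrium and friction takes exactly the required value.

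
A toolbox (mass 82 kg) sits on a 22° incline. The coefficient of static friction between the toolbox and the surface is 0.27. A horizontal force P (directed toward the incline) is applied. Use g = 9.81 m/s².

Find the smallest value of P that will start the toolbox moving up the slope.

P ≈ 609 N

At impending motion up the slope, friction acts down-slope at its limit: f = μ_s N.
Perpendicular to the incline: N = m g cos θ + P sin θ.
Along the incline: P cos θ = m g sin θ + μ_s N = m g sin θ + μ_s (m g cos θ + P sin θ).
Solving, P (cos θ − μ_s sin θ) = m g (sin θ + μ_s cos θ), so P = 82×9.81×(sin 22° + 0.27 cos 22°)/(cos 22° − 0.27 sin 22°) = 804×0.6249/0.826 = 609 N.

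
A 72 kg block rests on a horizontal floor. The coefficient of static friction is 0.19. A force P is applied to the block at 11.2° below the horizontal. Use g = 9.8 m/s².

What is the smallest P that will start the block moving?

N = m g + P sin α (the push presses the block into the horizontal floor).
At impending slip, P cos α = μ_s N = μ_s (m g + P sin α).
Solving: P (cos α − μ_s sin α) = μ_s m g → P = 0.19×706/(cos 11.2° − 0.19 sin 11.2°) = 134/0.9441 = 142 N.

P ≈ 142 N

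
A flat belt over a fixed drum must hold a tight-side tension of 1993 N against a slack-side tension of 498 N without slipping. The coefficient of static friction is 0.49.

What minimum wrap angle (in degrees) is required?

β_min ≈ 162°

T₂/T₁ = e^{μβ} → β = ln(T₂/T₁)/μ.
β = ln(1993/498)/0.49 = 1.387/0.49 = 2.83 rad.
In degrees: β = 2.83 × 180/π = 162°.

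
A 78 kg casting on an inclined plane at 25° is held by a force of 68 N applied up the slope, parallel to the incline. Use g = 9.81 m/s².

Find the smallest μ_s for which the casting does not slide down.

μ_s,min ≈ 0.368

N = m g cos θ = 693.5 N.
Friction must make up the shortfall along the incline: f = m g sin θ − P = 323.4 − 68 = 255.4 N.
At the threshold f = μ_s N, so μ_s,min = 255.4/693.5 = 0.368.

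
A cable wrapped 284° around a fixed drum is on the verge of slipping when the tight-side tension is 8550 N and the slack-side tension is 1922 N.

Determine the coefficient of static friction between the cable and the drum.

T₂/T₁ = e^{μβ} → μ = ln(T₂/T₁)/β.
β = 284° = 4.957 rad.
μ = ln(8550/1922)/4.957 = ln(4.448)/4.957 = 0.301.

μ ≈ 0.301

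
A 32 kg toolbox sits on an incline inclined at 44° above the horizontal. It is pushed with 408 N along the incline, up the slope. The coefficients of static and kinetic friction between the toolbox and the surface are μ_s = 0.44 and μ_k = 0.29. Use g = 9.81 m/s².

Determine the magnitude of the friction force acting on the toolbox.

The normal reaction is N = m g cos θ = 225.8 N.
Parallel to the incline, ΣF = 0 gives f = m g sin θ − P = 218.1 − 408 = -189.9 N (up-slope positive).
Maximum static friction available: μ_s N = 0.44 × 225.8 = 99.36 N.
|-189.9| exceeds 99.36 N, so the toolbox slips up-slope; friction is kinetic, f = μ_k N = 0.29×225.8 = 65.5 N.

f ≈ 65.5 N (down the incline)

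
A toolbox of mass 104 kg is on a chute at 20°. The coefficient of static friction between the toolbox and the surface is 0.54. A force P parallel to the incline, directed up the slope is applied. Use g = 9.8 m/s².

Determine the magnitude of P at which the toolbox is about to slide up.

At impending motion up the slope, friction acts down-slope at its limit: f = μ_s N.
P is parallel to the surface, so N = m g cos θ = 958 N.
Along the incline: P = m g sin θ + μ_s N = 349 + 0.54×958 = 866 N.

P ≈ 866 N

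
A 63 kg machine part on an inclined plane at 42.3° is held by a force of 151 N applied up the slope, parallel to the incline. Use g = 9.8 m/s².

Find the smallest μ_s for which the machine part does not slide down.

μ_s,min ≈ 0.579

N = m g cos θ = 456.6 N.
Friction must make up the shortfall along the incline: f = m g sin θ − P = 415.5 − 151 = 264.5 N.
At the threshold f = μ_s N, so μ_s,min = 264.5/456.6 = 0.579.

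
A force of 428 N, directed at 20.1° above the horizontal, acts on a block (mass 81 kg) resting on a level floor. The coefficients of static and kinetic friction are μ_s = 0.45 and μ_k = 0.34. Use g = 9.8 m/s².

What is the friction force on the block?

f ≈ 220 N

The vertical component of P reduces the normal force: N = m g − P sin α = 793.8 − 147.1 = 646.7 N.
The horizontal driving force is P cos α = 401.9 N, so equilibrium needs friction f = 401.9 N.
μ_s N = 0.45 × 646.7 = 291 N.
The required friction exceeds μ_s N, so the block moves and f = μ_k N = 220 N.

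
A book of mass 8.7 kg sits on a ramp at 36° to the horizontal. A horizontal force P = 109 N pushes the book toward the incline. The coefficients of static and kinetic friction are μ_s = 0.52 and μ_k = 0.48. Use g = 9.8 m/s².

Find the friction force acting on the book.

f ≈ 38.1 N (down the incline)

The horizontal push has a component P sin θ into the surface, so N = m g cos θ + P sin θ = 68.98 + 64.07 = 133 N.
Along the incline, the net driving force (taking up-slope positive) is P cos θ − m g sin θ = 88.18 − 50.11 = 38.07 N, so equilibrium requires friction f = -38.07 N (down-slope).
The limit of static friction is μ_s N = 69.18 N.
Since 38.07 N is within the 69.18 N limit, the book stays put and friction is exactly 38.1 N.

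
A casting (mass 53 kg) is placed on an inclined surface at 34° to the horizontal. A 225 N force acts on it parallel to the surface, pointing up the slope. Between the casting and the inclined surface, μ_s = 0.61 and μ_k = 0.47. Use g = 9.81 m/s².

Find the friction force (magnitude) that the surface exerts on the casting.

The normal reaction is N = m g cos θ = 431 N.
Parallel to the incline, ΣF = 0 gives f = m g sin θ − P = 290.7 − 225 = 65.74 N (up-slope positive).
The static-friction ceiling is μ_s N = 0.61 × 431 = 262.9 N.
Since |65.74| ≤ 262.9 N, static friction is sufficient; f equals the required value, not μ_s N.

f ≈ 65.7 N (up the incline)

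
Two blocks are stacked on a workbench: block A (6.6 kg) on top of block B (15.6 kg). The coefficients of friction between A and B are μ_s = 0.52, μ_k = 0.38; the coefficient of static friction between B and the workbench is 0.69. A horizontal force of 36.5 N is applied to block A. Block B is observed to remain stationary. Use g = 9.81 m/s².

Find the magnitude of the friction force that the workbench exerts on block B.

f ≈ 24.6 N

Between the blocks, N₁ = m_A g = 64.75 N.
Maximum static friction on A from B: μ_s N₁ = 0.52×64.75 = 33.67 N.
P = 36.5 N exceeds that limit, so A slips over B and the interface friction becomes kinetic: f₁ = μ_k N₁ = 0.38×64.75 = 24.6 N.
By Newton's third law B feels 24.6 N forward from A. With B stationary, the floor's static friction on B balances it: f₂ = 24.6 N (well within μ_s(m_A+m_B)g = 150.3 N).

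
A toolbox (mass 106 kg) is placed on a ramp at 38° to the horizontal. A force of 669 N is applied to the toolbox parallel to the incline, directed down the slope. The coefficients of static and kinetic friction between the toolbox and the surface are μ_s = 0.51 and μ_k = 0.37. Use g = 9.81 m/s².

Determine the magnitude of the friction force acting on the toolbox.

Perpendicular to the surface, N = m g cos θ = 106·9.81·cos 38° = 819.4 N.
Parallel to the incline, ΣF = 0 gives f = m g sin θ + P = 640.2 + 669 = 1309 N (up-slope positive).
Static friction can supply at most μ_s N = 417.9 N.
Since |1309| > 417.9 N, static friction cannot hold it; the toolbox slides down the incline and kinetic friction applies: f = μ_k N = 0.37 × 819.4 = 303 N.

f ≈ 303 N (up the incline)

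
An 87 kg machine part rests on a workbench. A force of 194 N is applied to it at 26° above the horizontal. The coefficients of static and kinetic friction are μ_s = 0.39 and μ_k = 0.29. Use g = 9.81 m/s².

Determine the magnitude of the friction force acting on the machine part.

Vertical equilibrium gives N = m g − P sin α = 768.4 N.
For equilibrium, f = P cos α = 194×cos 26° = 174.4 N.
The static-friction limit is μ_s N = 299.7 N.
174.4 ≤ 299.7 N → static; friction equals the required 174 N.

f ≈ 174 N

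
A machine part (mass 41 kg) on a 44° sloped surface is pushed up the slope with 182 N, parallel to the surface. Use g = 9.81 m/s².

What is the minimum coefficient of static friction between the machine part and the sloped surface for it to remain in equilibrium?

μ_s,min ≈ 0.337

N = m g cos θ = 289.3 N.
Friction must make up the shortfall along the incline: f = m g sin θ − P = 279.4 − 182 = 97.4 N.
At the threshold f = μ_s N, so μ_s,min = 97.4/289.3 = 0.337.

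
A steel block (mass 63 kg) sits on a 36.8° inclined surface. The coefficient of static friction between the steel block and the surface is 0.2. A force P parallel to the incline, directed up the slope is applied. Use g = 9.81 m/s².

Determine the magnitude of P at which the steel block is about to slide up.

At impending motion up the slope, friction acts down-slope at its limit: f = μ_s N.
P is parallel to the surface, so N = m g cos θ = 495 N.
Along the incline: P = m g sin θ + μ_s N = 370 + 0.2×495 = 469 N.

P ≈ 469 N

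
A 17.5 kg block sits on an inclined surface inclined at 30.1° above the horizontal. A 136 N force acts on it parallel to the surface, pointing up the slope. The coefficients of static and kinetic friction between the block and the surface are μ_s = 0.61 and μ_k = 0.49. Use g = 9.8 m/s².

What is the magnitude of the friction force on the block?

f ≈ 50 N (down the incline)

The normal reaction is N = m g cos θ = 148.4 N.
Parallel to the incline, ΣF = 0 gives f = m g sin θ − P = 86.01 − 136 = -49.99 N (up-slope positive).
Maximum static friction available: μ_s N = 0.61 × 148.4 = 90.51 N.
Since |-49.99| ≤ 90.51 N, the block remains in static equilibrium and friction takes exactly the required value.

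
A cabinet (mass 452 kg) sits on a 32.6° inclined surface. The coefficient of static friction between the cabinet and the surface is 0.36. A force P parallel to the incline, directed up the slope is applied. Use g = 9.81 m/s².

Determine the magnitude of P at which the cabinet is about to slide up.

At impending motion up the slope, friction acts down-slope at its limit: f = μ_s N.
P is parallel to the surface, so N = m g cos θ = 3740 N.
Along the incline: P = m g sin θ + μ_s N = 2390 + 0.36×3740 = 3730 N.

P ≈ 3730 N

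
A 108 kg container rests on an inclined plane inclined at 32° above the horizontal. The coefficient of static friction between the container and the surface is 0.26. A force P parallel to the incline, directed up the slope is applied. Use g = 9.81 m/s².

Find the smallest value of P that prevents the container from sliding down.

P_min ≈ 328 N

The container tends to slide down (tan θ > μ_s), so at the point of impending slip friction acts up-slope at its limit: f = μ_s N.
P is parallel to the surface, so N = m g cos θ = 898 N.
Along the incline: P + μ_s N = m g sin θ, so P = 561 − 0.26×898 = 328 N.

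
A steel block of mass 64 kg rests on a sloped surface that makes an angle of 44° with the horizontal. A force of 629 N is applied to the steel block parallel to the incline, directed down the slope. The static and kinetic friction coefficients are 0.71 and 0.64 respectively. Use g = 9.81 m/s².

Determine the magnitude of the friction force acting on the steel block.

The normal reaction is N = m g cos θ = 451.6 N.
Parallel to the incline, ΣF = 0 gives f = m g sin θ + P = 436.1 + 629 = 1065 N (up-slope positive).
Static friction can supply at most μ_s N = 320.7 N.
Since |1065| > 320.7 N, static friction cannot hold it; the steel block slides down the incline and kinetic friction applies: f = μ_k N = 0.64 × 451.6 = 289 N.

f ≈ 289 N (up the incline)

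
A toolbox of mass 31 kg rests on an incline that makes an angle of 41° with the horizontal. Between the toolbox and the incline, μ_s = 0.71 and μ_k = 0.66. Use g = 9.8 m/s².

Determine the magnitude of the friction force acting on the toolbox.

Perpendicular to the surface, N = m g cos θ = 31·9.8·cos 41° = 229.3 N.
Along the slope the weight component is m g sin θ = 199.3 N; friction must supply exactly this, acting up-slope.
The static-friction ceiling is μ_s N = 0.71 × 229.3 = 162.8 N.
Since |199.3| > 162.8 N, static friction cannot hold it; the toolbox slides down the incline and kinetic friction applies: f = μ_k N = 0.66 × 229.3 = 151 N.

f ≈ 151 N (up the incline)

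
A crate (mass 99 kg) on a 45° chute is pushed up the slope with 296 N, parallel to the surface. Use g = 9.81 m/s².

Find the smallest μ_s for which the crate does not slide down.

N = m g cos θ = 686.7 N.
Friction must make up the shortfall along the incline: f = m g sin θ − P = 686.7 − 296 = 390.7 N.
At the threshold f = μ_s N, so μ_s,min = 390.7/686.7 = 0.569.

μ_s,min ≈ 0.569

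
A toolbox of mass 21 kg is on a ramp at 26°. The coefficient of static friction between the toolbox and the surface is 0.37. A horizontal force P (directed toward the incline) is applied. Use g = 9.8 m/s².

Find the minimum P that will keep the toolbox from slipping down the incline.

The toolbox tends to slide down (tan θ > μ_s), so at the point of impending slip friction acts up-slope at its limit: f = μ_s N.
Perpendicular to the incline: N = m g cos θ + P sin θ.
Along the incline: P cos θ + μ_s N = m g sin θ, i.e. P cos θ + μ_s (m g cos θ + P sin θ) = m g sin θ.
Solving, P (cos θ + μ_s sin θ) = m g (sin θ − μ_s cos θ), so P = 206×0.1058/1.061 = 20.5 N.

P_min ≈ 20.5 N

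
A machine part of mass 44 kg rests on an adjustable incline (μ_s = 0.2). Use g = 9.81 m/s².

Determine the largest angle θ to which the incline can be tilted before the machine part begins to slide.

θ_max ≈ 11.3°

At the slip threshold, m g sin θ = μ_s · m g cos θ, so tan θ = μ_s.
θ_max = arctan(0.2) = 11.3°.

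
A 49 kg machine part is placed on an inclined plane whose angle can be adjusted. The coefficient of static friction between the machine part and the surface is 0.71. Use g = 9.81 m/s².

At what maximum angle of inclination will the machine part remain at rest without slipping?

At the slip threshold, m g sin θ = μ_s · m g cos θ, so tan θ = μ_s.
θ_max = arctan(0.71) = 35.4°.

θ_max ≈ 35.4°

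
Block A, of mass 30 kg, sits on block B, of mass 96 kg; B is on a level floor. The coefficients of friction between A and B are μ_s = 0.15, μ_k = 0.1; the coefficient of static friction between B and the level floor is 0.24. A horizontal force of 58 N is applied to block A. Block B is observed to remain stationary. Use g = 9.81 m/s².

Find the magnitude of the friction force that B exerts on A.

Between the blocks, N₁ = m_A g = 294.3 N.
Maximum static friction on A from B: μ_s N₁ = 0.15×294.3 = 44.15 N.
P = 58 N exceeds that limit, so A slips over B and the interface friction becomes kinetic: f₁ = μ_k N₁ = 0.1×294.3 = 29.4 N.
By Newton's third law B feels 29.4 N forward from A. With B stationary, the floor's static friction on B balances it: f₂ = 29.4 N (well within μ_s(m_A+m_B)g = 296.7 N).

f ≈ 29.4 N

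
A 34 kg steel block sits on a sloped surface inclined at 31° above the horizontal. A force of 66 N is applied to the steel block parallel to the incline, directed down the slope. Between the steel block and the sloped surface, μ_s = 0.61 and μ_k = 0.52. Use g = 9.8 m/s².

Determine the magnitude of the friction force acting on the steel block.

f ≈ 149 N (up the incline)

Normal force: N = m g cos θ = 34 × 9.8 × cos 31° = 285.6 N.
The friction needed for equilibrium is m g sin θ + P = 171.6 + 66 = 237.6 N, measured positive up-slope.
Maximum static friction available: μ_s N = 0.61 × 285.6 = 174.2 N.
|237.6| exceeds 174.2 N, so the steel block slips down-slope; friction is kinetic, f = μ_k N = 0.52×285.6 = 149 N.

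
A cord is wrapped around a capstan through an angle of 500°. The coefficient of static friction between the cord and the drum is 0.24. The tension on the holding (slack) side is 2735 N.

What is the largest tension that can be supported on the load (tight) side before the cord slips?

T_max ≈ 22200 N

At impending slip the capstan equation gives T₂/T₁ = e^{μβ} with β in radians.
β = 500° × π/180 = 8.727 rad.
e^{μβ} = e^{0.24×8.727} = 8.121.
T₂ = T₁ · e^{μβ} = 2735 × 8.121 = 22200 N.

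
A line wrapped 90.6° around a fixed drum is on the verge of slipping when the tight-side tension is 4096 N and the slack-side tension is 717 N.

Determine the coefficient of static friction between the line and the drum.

T₂/T₁ = e^{μβ} → μ = ln(T₂/T₁)/β.
β = 90.6° = 1.581 rad.
μ = ln(4096/717)/1.581 = ln(5.713)/1.581 = 1.1.

μ ≈ 1.1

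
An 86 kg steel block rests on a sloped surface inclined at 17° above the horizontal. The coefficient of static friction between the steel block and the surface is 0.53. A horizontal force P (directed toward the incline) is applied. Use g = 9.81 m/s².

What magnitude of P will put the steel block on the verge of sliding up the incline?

P ≈ 841 N

At impending motion up the slope, friction acts down-slope at its limit: f = μ_s N.
Perpendicular to the incline: N = m g cos θ + P sin θ.
Along the incline: P cos θ = m g sin θ + μ_s N = m g sin θ + μ_s (m g cos θ + P sin θ).
Solving, P (cos θ − μ_s sin θ) = m g (sin θ + μ_s cos θ), so P = 86×9.81×(sin 17° + 0.53 cos 17°)/(cos 17° − 0.53 sin 17°) = 844×0.7992/0.8013 = 841 N.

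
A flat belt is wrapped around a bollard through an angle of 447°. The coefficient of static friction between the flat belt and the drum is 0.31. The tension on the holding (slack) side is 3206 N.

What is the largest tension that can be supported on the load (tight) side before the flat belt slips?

At impending slip the capstan equation gives T₂/T₁ = e^{μβ} with β in radians.
β = 447° × π/180 = 7.802 rad.
e^{μβ} = e^{0.31×7.802} = 11.23.
T₂ = T₁ · e^{μβ} = 3206 × 11.23 = 36000 N.

T_max ≈ 36000 N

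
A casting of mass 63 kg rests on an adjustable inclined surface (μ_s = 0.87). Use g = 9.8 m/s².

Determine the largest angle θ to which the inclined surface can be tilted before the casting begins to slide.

At the slip threshold, m g sin θ = μ_s · m g cos θ, so tan θ = μ_s.
θ_max = arctan(0.87) = 41°.

θ_max ≈ 41°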